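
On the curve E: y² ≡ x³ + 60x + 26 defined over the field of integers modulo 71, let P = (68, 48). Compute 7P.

(48, 53)

Double-and-add on 7 = (111)₂. Start with P = (68, 48) for the leading 1-bit.
double: tangent at (68, 48): λ = (3·68² + 60)/(2·48) ≡ 16/25. 25⁻¹ ≡ 54 (mod 71) since 25·54 = 1350 ≡ 1, so λ ≡ 16·54 ≡ 12.
  x = λ² - 68 - 68 = 144 - 136 ≡ 8; y = λ·(68 - 8) - 48 ≡ 33. → (8, 33)
add P: (8, 33) + (68, 48). λ = (48 - 33)/(68 - 8) ≡ 15/60 mod 71. 60⁻¹ ≡ 58 (mod 71) since 60·58 = 3480 ≡ 1, so λ ≡ 18.
  x = λ² - 8 - 68 = 324 - 76 ≡ 35; y = λ·(8 - 35) - 33 ≡ 49. → (35, 49)
double: tangent at (35, 49): λ = (3·35² + 60)/(2·49) ≡ 43/27. 27⁻¹ ≡ 50 (mod 71) since 27·50 = 1350 ≡ 1, so λ ≡ 43·50 ≡ 20.
  x = λ² - 35 - 35 = 400 - 70 ≡ 46; y = λ·(35 - 46) - 49 ≡ 15. → (46, 15)
add P: (46, 15) + (68, 48). λ = (48 - 15)/(68 - 46) ≡ 33/22 mod 71. 22⁻¹ ≡ 42 (mod 71) since 22·42 = 924 ≡ 1, so λ ≡ 37.
  x = λ² - 46 - 68 = 1369 - 114 ≡ 48; y = λ·(46 - 48) - 15 ≡ 53. → (48, 53)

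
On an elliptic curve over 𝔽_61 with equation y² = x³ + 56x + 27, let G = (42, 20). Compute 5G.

(22, 45)

Repeated addition: build up to 5G.
2G: tangent at (42, 20): λ = (3·42² + 56)/(2·20) ≡ 41/40. 40⁻¹ ≡ 29 (mod 61) since 40·29 = 1160 ≡ 1, so λ ≡ 41·29 ≡ 30.
  x = λ² - 42 - 42 = 900 - 84 ≡ 23; y = λ·(42 - 23) - 20 ≡ 1. → (23, 1)
3G: (23, 1) + (42, 20). λ = (20 - 1)/(42 - 23) ≡ 19/19 mod 61. 19⁻¹ ≡ 45 (mod 61), so λ ≡ 1.
  x = λ² - 23 - 42 = 1 - 65 ≡ 58; y = λ·(23 - 58) - 1 ≡ 25. → (58, 25)
4G: (58, 25) + (42, 20). λ = (20 - 25)/(42 - 58) ≡ 56/45 mod 61. 45⁻¹ ≡ 19 (mod 61), so λ ≡ 27.
  x = λ² - 58 - 42 = 729 - 100 ≡ 19; y = λ·(58 - 19) - 25 ≡ 52. → (19, 52)
5G: (19, 52) + (42, 20). λ = (20 - 52)/(42 - 19) ≡ 29/23 mod 61. 23⁻¹ ≡ 8 (mod 61), so λ ≡ 49.
  x = λ² - 19 - 42 = 2401 - 61 ≡ 22; y = λ·(19 - 22) - 52 ≡ 45. → (22, 45)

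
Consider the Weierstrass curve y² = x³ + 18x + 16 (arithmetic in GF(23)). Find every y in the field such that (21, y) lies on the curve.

x³ + 18x + 16 = 9655 ≡ 18 (mod 23).
Square roots of 18 mod 23: 8 and 15 (since 8² = 64 ≡ 18).

8, 15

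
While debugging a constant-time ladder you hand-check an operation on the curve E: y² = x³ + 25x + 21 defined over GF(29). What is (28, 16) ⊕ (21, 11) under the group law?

(28, 16) + (21, 11). λ = (11 - 16)/(21 - 28) ≡ 24/22 mod 29. 22⁻¹ ≡ 4 (mod 29) since 22·4 = 88 ≡ 1, so λ ≡ 9.
  x = λ² - 28 - 21 = 81 - 49 ≡ 3; y = λ·(28 - 3) - 16 ≡ 6. → (3, 6)

(3, 6)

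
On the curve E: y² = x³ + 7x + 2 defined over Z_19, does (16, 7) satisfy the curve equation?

y² = 7² ≡ 11; x³ + 7x + 2 = 4210 ≡ 11 (mod 19). 11 = 11.

yes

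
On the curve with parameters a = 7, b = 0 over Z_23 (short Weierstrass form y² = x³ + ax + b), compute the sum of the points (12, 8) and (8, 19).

(12, 15)

(12, 8) + (8, 19). λ = (19 - 8)/(8 - 12) ≡ 11/19 mod 23. 19⁻¹ ≡ 17 (mod 23), so λ ≡ 3.
  x = λ² - 12 - 8 = 9 - 20 ≡ 12; y = λ·(12 - 12) - 8 ≡ 15. → (12, 15)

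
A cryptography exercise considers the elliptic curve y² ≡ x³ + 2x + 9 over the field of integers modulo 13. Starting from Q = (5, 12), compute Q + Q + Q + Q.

Repeated addition: build up to 4Q.
2Q: tangent at (5, 12): λ = (3·5² + 2)/(2·12) ≡ 12/11. 11⁻¹ ≡ 6 (mod 13), so λ ≡ 12·6 ≡ 7.
  x = λ² - 5 - 5 = 49 - 10 ≡ 0; y = λ·(5 - 0) - 12 ≡ 10. → (0, 10)
3Q: (0, 10) + (5, 12). λ = (12 - 10)/(5 - 0) ≡ 2/5 mod 13. 5⁻¹ ≡ 8 (mod 13) since 5·8 = 40 ≡ 1, so λ ≡ 3.
  x = λ² - 0 - 5 = 9 - 5 ≡ 4; y = λ·(0 - 4) - 10 ≡ 4. → (4, 4)
4Q: (4, 4) + (5, 12). λ = (12 - 4)/(5 - 4) ≡ 8/1 mod 13. 1⁻¹ ≡ 1 (mod 13), so λ ≡ 8.
  x = λ² - 4 - 5 = 64 - 9 ≡ 3; y = λ·(4 - 3) - 4 ≡ 4. → (3, 4)

(3, 4)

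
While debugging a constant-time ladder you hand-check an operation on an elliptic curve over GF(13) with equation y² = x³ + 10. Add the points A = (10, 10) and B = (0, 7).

(10, 10) + (0, 7). λ = (7 - 10)/(0 - 10) ≡ 10/3 mod 13. 3⁻¹ ≡ 9 (mod 13) since 3·9 = 27 ≡ 1, so λ ≡ 12.
  x = λ² - 10 - 0 = 144 - 10 ≡ 4; y = λ·(10 - 4) - 10 ≡ 10. → (4, 10)

(4, 10)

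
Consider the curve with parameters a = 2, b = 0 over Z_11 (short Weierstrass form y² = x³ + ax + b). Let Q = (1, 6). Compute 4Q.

(1, 6)

Double-and-add on 4 = (100)₂. Start with Q = (1, 6) for the leading 1-bit.
double: tangent at (1, 6): λ = (3·1² + 2)/(2·6) ≡ 5/1. 1⁻¹ ≡ 1 (mod 11), so λ ≡ 5·1 ≡ 5.
  x = λ² - 1 - 1 = 25 - 2 ≡ 1; y = λ·(1 - 1) - 6 ≡ 5. → (1, 5)
double: tangent at (1, 5): λ = (3·1² + 2)/(2·5) ≡ 5/10. 10⁻¹ ≡ 10 (mod 11), so λ ≡ 5·10 ≡ 6.
  x = λ² - 1 - 1 = 36 - 2 ≡ 1; y = λ·(1 - 1) - 5 ≡ 6. → (1, 6)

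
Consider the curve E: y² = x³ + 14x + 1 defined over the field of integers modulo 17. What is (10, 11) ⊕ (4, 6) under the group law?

(10, 11) + (4, 6). λ = (6 - 11)/(4 - 10) ≡ 12/11 mod 17. 11⁻¹ ≡ 14 (mod 17), so λ ≡ 15.
  x = λ² - 10 - 4 = 225 - 14 ≡ 7; y = λ·(10 - 7) - 11 ≡ 0. → (7, 0)

(7, 0)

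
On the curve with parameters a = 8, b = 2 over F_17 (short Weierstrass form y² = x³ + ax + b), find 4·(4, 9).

(8, 0)

Write Q = (4, 9).
Repeated addition: build up to 4Q.
2Q: tangent at (4, 9): λ = (3·4² + 8)/(2·9) ≡ 5/1. 1⁻¹ ≡ 1 (mod 17), so λ ≡ 5·1 ≡ 5.
  x = λ² - 4 - 4 = 25 - 8 ≡ 0; y = λ·(4 - 0) - 9 ≡ 11. → (0, 11)
3Q: (0, 11) + (4, 9). λ = (9 - 11)/(4 - 0) ≡ 15/4 mod 17. 4⁻¹ ≡ 13 (mod 17) since 4·13 = 52 ≡ 1, so λ ≡ 8.
  x = λ² - 0 - 4 = 64 - 4 ≡ 9; y = λ·(0 - 9) - 11 ≡ 2. → (9, 2)
4Q: (9, 2) + (4, 9). λ = (9 - 2)/(4 - 9) ≡ 7/12 mod 17. 12⁻¹ ≡ 10 (mod 17) since 12·10 = 120 ≡ 1, so λ ≡ 2.
  x = λ² - 9 - 4 = 4 - 13 ≡ 8; y = λ·(9 - 8) - 2 ≡ 0. → (8, 0)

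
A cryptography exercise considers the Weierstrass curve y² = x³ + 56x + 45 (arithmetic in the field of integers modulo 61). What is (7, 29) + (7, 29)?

(44, 55)

tangent at (7, 29): λ = (3·7² + 56)/(2·29) ≡ 20/58. 58⁻¹ ≡ 20 (mod 61) since 58·20 = 1160 ≡ 1, so λ ≡ 20·20 ≡ 34.
  x = λ² - 7 - 7 = 1156 - 14 ≡ 44; y = λ·(7 - 44) - 29 ≡ 55. → (44, 55)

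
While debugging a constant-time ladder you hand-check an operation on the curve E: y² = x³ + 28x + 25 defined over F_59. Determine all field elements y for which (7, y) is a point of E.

x³ + 28x + 25 = 564 ≡ 33 (mod 59).
33 is a non-residue mod 59; no y exists.

none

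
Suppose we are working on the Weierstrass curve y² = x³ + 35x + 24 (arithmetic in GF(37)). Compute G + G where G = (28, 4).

(30, 19)

tangent at (28, 4): λ = (3·28² + 35)/(2·4) ≡ 19/8. 8⁻¹ ≡ 14 (mod 37), so λ ≡ 19·14 ≡ 7.
  x = λ² - 28 - 28 = 49 - 56 ≡ 30; y = λ·(28 - 30) - 4 ≡ 19. → (30, 19)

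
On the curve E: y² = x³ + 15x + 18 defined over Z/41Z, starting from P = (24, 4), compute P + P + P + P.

Repeated addition: build up to 4P.
2P: tangent at (24, 4): λ = (3·24² + 15)/(2·4) ≡ 21/8. 8⁻¹ ≡ 36 (mod 41), so λ ≡ 21·36 ≡ 18.
  x = λ² - 24 - 24 = 324 - 48 ≡ 30; y = λ·(24 - 30) - 4 ≡ 11. → (30, 11)
3P: (30, 11) + (24, 4). λ = (4 - 11)/(24 - 30) ≡ 34/35 mod 41. 35⁻¹ ≡ 34 (mod 41), so λ ≡ 8.
  x = λ² - 30 - 24 = 64 - 54 ≡ 10; y = λ·(30 - 10) - 11 ≡ 26. → (10, 26)
4P: (10, 26) + (24, 4). λ = (4 - 26)/(24 - 10) ≡ 19/14 mod 41. 14⁻¹ ≡ 3 (mod 41), so λ ≡ 16.
  x = λ² - 10 - 24 = 256 - 34 ≡ 17; y = λ·(10 - 17) - 26 ≡ 26. → (17, 26)

(17, 26)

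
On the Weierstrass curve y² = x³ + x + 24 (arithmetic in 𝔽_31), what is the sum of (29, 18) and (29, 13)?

O

The two points share x = 29 and their y-coordinates satisfy 18 + 13 ≡ 0 (mod 31), so they are inverses. Their sum is 𝒪.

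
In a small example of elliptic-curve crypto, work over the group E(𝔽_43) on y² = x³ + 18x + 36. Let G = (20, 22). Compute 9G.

(17, 3)

Double-and-add on 9 = (1001)₂. Start with G = (20, 22) for the leading 1-bit.
double: tangent at (20, 22): λ = (3·20² + 18)/(2·22) ≡ 14/1. 1⁻¹ ≡ 1 (mod 43) since 1·1 = 1 ≡ 1, so λ ≡ 14·1 ≡ 14.
  x = λ² - 20 - 20 = 196 - 40 ≡ 27; y = λ·(20 - 27) - 22 ≡ 9. → (27, 9)
double: tangent at (27, 9): λ = (3·27² + 18)/(2·9) ≡ 12/18. 18⁻¹ ≡ 12 (mod 43) since 18·12 = 216 ≡ 1, so λ ≡ 12·12 ≡ 15.
  x = λ² - 27 - 27 = 225 - 54 ≡ 42; y = λ·(27 - 42) - 9 ≡ 24. → (42, 24)
double: tangent at (42, 24): λ = (3·42² + 18)/(2·24) ≡ 21/5. 5⁻¹ ≡ 26 (mod 43), so λ ≡ 21·26 ≡ 30.
  x = λ² - 42 - 42 = 900 - 84 ≡ 42; y = λ·(42 - 42) - 24 ≡ 19. → (42, 19)
add G: (42, 19) + (20, 22). λ = (22 - 19)/(20 - 42) ≡ 3/21 mod 43. 21⁻¹ ≡ 41 (mod 43), so λ ≡ 37.
  x = λ² - 42 - 20 = 1369 - 62 ≡ 17; y = λ·(42 - 17) - 19 ≡ 3. → (17, 3)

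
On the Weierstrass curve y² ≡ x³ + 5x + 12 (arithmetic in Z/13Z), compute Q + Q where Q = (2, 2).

tangent at (2, 2): λ = (3·2² + 5)/(2·2) ≡ 4/4. 4⁻¹ ≡ 10 (mod 13) since 4·10 = 40 ≡ 1, so λ ≡ 4·10 ≡ 1.
  x = λ² - 2 - 2 = 1 - 4 ≡ 10; y = λ·(2 - 10) - 2 ≡ 3. → (10, 3)

(10, 3)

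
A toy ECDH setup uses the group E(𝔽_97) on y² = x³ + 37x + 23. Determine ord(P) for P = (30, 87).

2P: tangent at (30, 87): λ = (3·30² + 37)/(2·87) ≡ 21/77. 77⁻¹ ≡ 63 (mod 97) since 77·63 = 4851 ≡ 1, so λ ≡ 21·63 ≡ 62.
  x = λ² - 30 - 30 = 3844 - 60 ≡ 1; y = λ·(30 - 1) - 87 ≡ 62. → (1, 62)
3P: (1, 62) + (30, 87). λ = (87 - 62)/(30 - 1) ≡ 25/29 mod 97. 29⁻¹ ≡ 87 (mod 97), so λ ≡ 41.
  x = λ² - 1 - 30 = 1681 - 31 ≡ 1; y = λ·(1 - 1) - 62 ≡ 35. → (1, 35)
4P: (1, 35) + (30, 87). λ = (87 - 35)/(30 - 1) ≡ 52/29 mod 97. 29⁻¹ ≡ 87 (mod 97), so λ ≡ 62.
  x = λ² - 1 - 30 = 3844 - 31 ≡ 30; y = λ·(1 - 30) - 35 ≡ 10. → (30, 10)
5P: (30, 10) + (30, 87): same x and y₁ ≡ -y₂, so the sum is ∞.
5P = ∞, so the order is 5.

5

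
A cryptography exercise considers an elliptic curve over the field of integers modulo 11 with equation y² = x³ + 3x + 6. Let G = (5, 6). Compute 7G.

Repeated addition: build up to 7G.
2G: tangent at (5, 6): λ = (3·5² + 3)/(2·6) ≡ 1/1. 1⁻¹ ≡ 1 (mod 11), so λ ≡ 1·1 ≡ 1.
  x = λ² - 5 - 5 = 1 - 10 ≡ 2; y = λ·(5 - 2) - 6 ≡ 8. → (2, 8)
3G: (2, 8) + (5, 6). λ = (6 - 8)/(5 - 2) ≡ 9/3 mod 11. 3⁻¹ ≡ 4 (mod 11), so λ ≡ 3.
  x = λ² - 2 - 5 = 9 - 7 ≡ 2; y = λ·(2 - 2) - 8 ≡ 3. → (2, 3)
4G: (2, 3) + (5, 6). λ = (6 - 3)/(5 - 2) ≡ 3/3 mod 11. 3⁻¹ ≡ 4 (mod 11), so λ ≡ 1.
  x = λ² - 2 - 5 = 1 - 7 ≡ 5; y = λ·(2 - 5) - 3 ≡ 5. → (5, 5)
5G: (5, 5) + (5, 6): same x and y₁ ≡ -y₂, so the sum is O.
6G: O + (5, 6) = (5, 6) (identity).
7G: tangent at (5, 6): λ = (3·5² + 3)/(2·6) ≡ 1/1. 1⁻¹ ≡ 1 (mod 11), so λ ≡ 1·1 ≡ 1.
  x = λ² - 5 - 5 = 1 - 10 ≡ 2; y = λ·(5 - 2) - 6 ≡ 8. → (2, 8)

(2, 8)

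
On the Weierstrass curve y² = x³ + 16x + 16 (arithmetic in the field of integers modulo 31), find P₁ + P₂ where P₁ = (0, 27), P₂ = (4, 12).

(12, 18)

(0, 27) + (4, 12). λ = (12 - 27)/(4 - 0) ≡ 16/4 mod 31. 4⁻¹ ≡ 8 (mod 31), so λ ≡ 4.
  x = λ² - 0 - 4 = 16 - 4 ≡ 12; y = λ·(0 - 12) - 27 ≡ 18. → (12, 18)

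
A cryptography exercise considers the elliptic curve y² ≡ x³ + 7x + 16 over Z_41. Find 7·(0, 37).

Write Q = (0, 37).
Double-and-add on 7 = (111)₂. Start with Q = (0, 37) for the leading 1-bit.
double: tangent at (0, 37): λ = (3·0² + 7)/(2·37) ≡ 7/33. 33⁻¹ ≡ 5 (mod 41) since 33·5 = 165 ≡ 1, so λ ≡ 7·5 ≡ 35.
  x = λ² - 0 - 0 = 1225 - 0 ≡ 36; y = λ·(0 - 36) - 37 ≡ 15. → (36, 15)
add Q: (36, 15) + (0, 37). λ = (37 - 15)/(0 - 36) ≡ 22/5 mod 41. 5⁻¹ ≡ 33 (mod 41), so λ ≡ 29.
  x = λ² - 36 - 0 = 841 - 36 ≡ 26; y = λ·(36 - 26) - 15 ≡ 29. → (26, 29)
double: tangent at (26, 29): λ = (3·26² + 7)/(2·29) ≡ 26/17. 17⁻¹ ≡ 29 (mod 41), so λ ≡ 26·29 ≡ 16.
  x = λ² - 26 - 26 = 256 - 52 ≡ 40; y = λ·(26 - 40) - 29 ≡ 34. → (40, 34)
add Q: (40, 34) + (0, 37). λ = (37 - 34)/(0 - 40) ≡ 3/1 mod 41. 1⁻¹ ≡ 1 (mod 41) since 1·1 = 1 ≡ 1, so λ ≡ 3.
  x = λ² - 40 - 0 = 9 - 40 ≡ 10; y = λ·(40 - 10) - 34 ≡ 15. → (10, 15)

(10, 15)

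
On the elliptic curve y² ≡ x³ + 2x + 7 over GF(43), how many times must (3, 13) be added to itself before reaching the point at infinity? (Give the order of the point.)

2P: tangent at (3, 13): λ = (3·3² + 2)/(2·13) ≡ 29/26. 26⁻¹ ≡ 5 (mod 43), so λ ≡ 29·5 ≡ 16.
  x = λ² - 3 - 3 = 256 - 6 ≡ 35; y = λ·(3 - 35) - 13 ≡ 34. → (35, 34)
3P: (35, 34) + (3, 13). λ = (13 - 34)/(3 - 35) ≡ 22/11 mod 43. 11⁻¹ ≡ 4 (mod 43), so λ ≡ 2.
  x = λ² - 35 - 3 = 4 - 38 ≡ 9; y = λ·(35 - 9) - 34 ≡ 18. → (9, 18)
4P: (9, 18) + (3, 13). λ = (13 - 18)/(3 - 9) ≡ 38/37 mod 43. 37⁻¹ ≡ 7 (mod 43), so λ ≡ 8.
  x = λ² - 9 - 3 = 64 - 12 ≡ 9; y = λ·(9 - 9) - 18 ≡ 25. → (9, 25)
5P: (9, 25) + (3, 13). λ = (13 - 25)/(3 - 9) ≡ 31/37 mod 43. 37⁻¹ ≡ 7 (mod 43), so λ ≡ 2.
  x = λ² - 9 - 3 = 4 - 12 ≡ 35; y = λ·(9 - 35) - 25 ≡ 9. → (35, 9)
6P: (35, 9) + (3, 13). λ = (13 - 9)/(3 - 35) ≡ 4/11 mod 43. 11⁻¹ ≡ 4 (mod 43), so λ ≡ 16.
  x = λ² - 35 - 3 = 256 - 38 ≡ 3; y = λ·(35 - 3) - 9 ≡ 30. → (3, 30)
7P: (3, 30) + (3, 13): same x and y₁ ≡ -y₂, so the sum is the point at infinity.
7P = the point at infinity, so the order is 7.

7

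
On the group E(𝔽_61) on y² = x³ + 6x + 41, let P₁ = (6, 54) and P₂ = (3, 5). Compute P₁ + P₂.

(7, 11)

(6, 54) + (3, 5). λ = (5 - 54)/(3 - 6) ≡ 12/58 mod 61. 58⁻¹ ≡ 20 (mod 61), so λ ≡ 57.
  x = λ² - 6 - 3 = 3249 - 9 ≡ 7; y = λ·(6 - 7) - 54 ≡ 11. → (7, 11)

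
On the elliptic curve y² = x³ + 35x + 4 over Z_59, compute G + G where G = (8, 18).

(32, 47)

tangent at (8, 18): λ = (3·8² + 35)/(2·18) ≡ 50/36. 36⁻¹ ≡ 41 (mod 59), so λ ≡ 50·41 ≡ 44.
  x = λ² - 8 - 8 = 1936 - 16 ≡ 32; y = λ·(8 - 32) - 18 ≡ 47. → (32, 47)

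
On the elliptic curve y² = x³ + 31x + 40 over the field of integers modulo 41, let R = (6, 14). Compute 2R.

tangent at (6, 14): λ = (3·6² + 31)/(2·14) ≡ 16/28. 28⁻¹ ≡ 22 (mod 41) since 28·22 = 616 ≡ 1, so λ ≡ 16·22 ≡ 24.
  x = λ² - 6 - 6 = 576 - 12 ≡ 31; y = λ·(6 - 31) - 14 ≡ 1. → (31, 1)

(31, 1)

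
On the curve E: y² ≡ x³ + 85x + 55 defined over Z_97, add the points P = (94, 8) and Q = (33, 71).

(94, 8) + (33, 71). λ = (71 - 8)/(33 - 94) ≡ 63/36 mod 97. 36⁻¹ ≡ 62 (mod 97), so λ ≡ 26.
  x = λ² - 94 - 33 = 676 - 127 ≡ 64; y = λ·(94 - 64) - 8 ≡ 93. → (64, 93)

(64, 93)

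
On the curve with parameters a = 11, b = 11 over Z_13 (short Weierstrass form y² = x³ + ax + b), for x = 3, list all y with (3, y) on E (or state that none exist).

none

x³ + 11x + 11 = 71 ≡ 6 (mod 13).
6 is a non-residue mod 13; no y exists.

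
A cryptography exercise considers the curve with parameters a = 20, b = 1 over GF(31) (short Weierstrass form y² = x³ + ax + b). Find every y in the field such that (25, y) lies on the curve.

x³ + 20x + 1 = 16126 ≡ 6 (mod 31).
6 is a non-residue mod 31; no y exists.

none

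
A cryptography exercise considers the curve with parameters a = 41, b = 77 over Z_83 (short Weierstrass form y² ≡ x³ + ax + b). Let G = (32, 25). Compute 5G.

(46, 60)

Double-and-add on 5 = (101)₂. Start with G = (32, 25) for the leading 1-bit.
double: tangent at (32, 25): λ = (3·32² + 41)/(2·25) ≡ 42/50. 50⁻¹ ≡ 5 (mod 83) since 50·5 = 250 ≡ 1, so λ ≡ 42·5 ≡ 44.
  x = λ² - 32 - 32 = 1936 - 64 ≡ 46; y = λ·(32 - 46) - 25 ≡ 23. → (46, 23)
double: tangent at (46, 23): λ = (3·46² + 41)/(2·23) ≡ 81/46. 46⁻¹ ≡ 74 (mod 83), so λ ≡ 81·74 ≡ 18.
  x = λ² - 46 - 46 = 324 - 92 ≡ 66; y = λ·(46 - 66) - 23 ≡ 32. → (66, 32)
add G: (66, 32) + (32, 25). λ = (25 - 32)/(32 - 66) ≡ 76/49 mod 83. 49⁻¹ ≡ 61 (mod 83), so λ ≡ 71.
  x = λ² - 66 - 32 = 5041 - 98 ≡ 46; y = λ·(66 - 46) - 32 ≡ 60. → (46, 60)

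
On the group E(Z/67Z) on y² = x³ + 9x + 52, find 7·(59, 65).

Write Q = (59, 65).
Repeated addition: build up to 7Q.
2Q: tangent at (59, 65): λ = (3·59² + 9)/(2·65) ≡ 0/63. 63⁻¹ ≡ 50 (mod 67) since 63·50 = 3150 ≡ 1, so λ ≡ 0·50 ≡ 0.
  x = λ² - 59 - 59 = 0 - 118 ≡ 16; y = λ·(59 - 16) - 65 ≡ 2. → (16, 2)
3Q: (16, 2) + (59, 65). λ = (65 - 2)/(59 - 16) ≡ 63/43 mod 67. 43⁻¹ ≡ 53 (mod 67) since 43·53 = 2279 ≡ 1, so λ ≡ 56.
  x = λ² - 16 - 59 = 3136 - 75 ≡ 46; y = λ·(16 - 46) - 2 ≡ 60. → (46, 60)
4Q: (46, 60) + (59, 65). λ = (65 - 60)/(59 - 46) ≡ 5/13 mod 67. 13⁻¹ ≡ 31 (mod 67), so λ ≡ 21.
  x = λ² - 46 - 59 = 441 - 105 ≡ 1; y = λ·(46 - 1) - 60 ≡ 14. → (1, 14)
5Q: (1, 14) + (59, 65). λ = (65 - 14)/(59 - 1) ≡ 51/58 mod 67. 58⁻¹ ≡ 52 (mod 67) since 58·52 = 3016 ≡ 1, so λ ≡ 39.
  x = λ² - 1 - 59 = 1521 - 60 ≡ 54; y = λ·(1 - 54) - 14 ≡ 63. → (54, 63)
6Q: (54, 63) + (59, 65). λ = (65 - 63)/(59 - 54) ≡ 2/5 mod 67. 5⁻¹ ≡ 27 (mod 67), so λ ≡ 54.
  x = λ² - 54 - 59 = 2916 - 113 ≡ 56; y = λ·(54 - 56) - 63 ≡ 30. → (56, 30)
7Q: (56, 30) + (59, 65). λ = (65 - 30)/(59 - 56) ≡ 35/3 mod 67. 3⁻¹ ≡ 45 (mod 67) since 3·45 = 135 ≡ 1, so λ ≡ 34.
  x = λ² - 56 - 59 = 1156 - 115 ≡ 36; y = λ·(56 - 36) - 30 ≡ 47. → (36, 47)

(36, 47)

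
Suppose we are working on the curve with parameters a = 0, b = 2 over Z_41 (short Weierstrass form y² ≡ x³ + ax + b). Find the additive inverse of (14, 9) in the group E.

(14, 32)

-(14, 9) = (14, -9 mod 41) = (14, 32).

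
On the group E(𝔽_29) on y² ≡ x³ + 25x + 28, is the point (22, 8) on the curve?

no

y² = 8² ≡ 6; x³ + 25x + 28 = 11226 ≡ 3 (mod 29). 6 ≠ 3.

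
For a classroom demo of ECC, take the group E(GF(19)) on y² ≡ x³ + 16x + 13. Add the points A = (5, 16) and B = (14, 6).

(5, 16) + (14, 6). λ = (6 - 16)/(14 - 5) ≡ 9/9 mod 19. 9⁻¹ ≡ 17 (mod 19) since 9·17 = 153 ≡ 1, so λ ≡ 1.
  x = λ² - 5 - 14 = 1 - 19 ≡ 1; y = λ·(5 - 1) - 16 ≡ 7. → (1, 7)

(1, 7)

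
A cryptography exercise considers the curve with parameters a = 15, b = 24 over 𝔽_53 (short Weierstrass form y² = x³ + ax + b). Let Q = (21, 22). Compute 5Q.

Repeated addition: build up to 5Q.
2Q: tangent at (21, 22): λ = (3·21² + 15)/(2·22) ≡ 13/44. 44⁻¹ ≡ 47 (mod 53), so λ ≡ 13·47 ≡ 28.
  x = λ² - 21 - 21 = 784 - 42 ≡ 0; y = λ·(21 - 0) - 22 ≡ 36. → (0, 36)
3Q: (0, 36) + (21, 22). λ = (22 - 36)/(21 - 0) ≡ 39/21 mod 53. 21⁻¹ ≡ 48 (mod 53) since 21·48 = 1008 ≡ 1, so λ ≡ 17.
  x = λ² - 0 - 21 = 289 - 21 ≡ 3; y = λ·(0 - 3) - 36 ≡ 19. → (3, 19)
4Q: (3, 19) + (21, 22). λ = (22 - 19)/(21 - 3) ≡ 3/18 mod 53. 18⁻¹ ≡ 3 (mod 53), so λ ≡ 9.
  x = λ² - 3 - 21 = 81 - 24 ≡ 4; y = λ·(3 - 4) - 19 ≡ 25. → (4, 25)
5Q: (4, 25) + (21, 22). λ = (22 - 25)/(21 - 4) ≡ 50/17 mod 53. 17⁻¹ ≡ 25 (mod 53), so λ ≡ 31.
  x = λ² - 4 - 21 = 961 - 25 ≡ 35; y = λ·(4 - 35) - 25 ≡ 21. → (35, 21)

(35, 21)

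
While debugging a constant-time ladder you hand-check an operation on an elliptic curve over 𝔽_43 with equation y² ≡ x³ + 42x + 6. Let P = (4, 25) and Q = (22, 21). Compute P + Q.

(42, 36)

(4, 25) + (22, 21). λ = (21 - 25)/(22 - 4) ≡ 39/18 mod 43. 18⁻¹ ≡ 12 (mod 43) since 18·12 = 216 ≡ 1, so λ ≡ 38.
  x = λ² - 4 - 22 = 1444 - 26 ≡ 42; y = λ·(4 - 42) - 25 ≡ 36. → (42, 36)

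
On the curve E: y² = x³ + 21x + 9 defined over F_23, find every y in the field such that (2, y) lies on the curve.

6, 17

x³ + 21x + 9 = 59 ≡ 13 (mod 23).
Square roots of 13 mod 23: 6 and 17 (since 6² = 36 ≡ 13).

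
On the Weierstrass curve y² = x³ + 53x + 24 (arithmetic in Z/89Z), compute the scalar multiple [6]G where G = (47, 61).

Repeated addition: build up to 6G.
2G: tangent at (47, 61): λ = (3·47² + 53)/(2·61) ≡ 5/33. 33⁻¹ ≡ 27 (mod 89), so λ ≡ 5·27 ≡ 46.
  x = λ² - 47 - 47 = 2116 - 94 ≡ 64; y = λ·(47 - 64) - 61 ≡ 47. → (64, 47)
3G: (64, 47) + (47, 61). λ = (61 - 47)/(47 - 64) ≡ 14/72 mod 89. 72⁻¹ ≡ 68 (mod 89), so λ ≡ 62.
  x = λ² - 64 - 47 = 3844 - 111 ≡ 84; y = λ·(64 - 84) - 47 ≡ 48. → (84, 48)
4G: (84, 48) + (47, 61). λ = (61 - 48)/(47 - 84) ≡ 13/52 mod 89. 52⁻¹ ≡ 12 (mod 89) since 52·12 = 624 ≡ 1, so λ ≡ 67.
  x = λ² - 84 - 47 = 4489 - 131 ≡ 86; y = λ·(84 - 86) - 48 ≡ 85. → (86, 85)
5G: (86, 85) + (47, 61). λ = (61 - 85)/(47 - 86) ≡ 65/50 mod 89. 50⁻¹ ≡ 73 (mod 89) since 50·73 = 3650 ≡ 1, so λ ≡ 28.
  x = λ² - 86 - 47 = 784 - 133 ≡ 28; y = λ·(86 - 28) - 85 ≡ 26. → (28, 26)
6G: (28, 26) + (47, 61). λ = (61 - 26)/(47 - 28) ≡ 35/19 mod 89. 19⁻¹ ≡ 75 (mod 89) since 19·75 = 1425 ≡ 1, so λ ≡ 44.
  x = λ² - 28 - 47 = 1936 - 75 ≡ 81; y = λ·(28 - 81) - 26 ≡ 45. → (81, 45)

(81, 45)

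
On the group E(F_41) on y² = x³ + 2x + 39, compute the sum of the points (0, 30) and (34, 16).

(0, 30) + (34, 16). λ = (16 - 30)/(34 - 0) ≡ 27/34 mod 41. 34⁻¹ ≡ 35 (mod 41), so λ ≡ 2.
  x = λ² - 0 - 34 = 4 - 34 ≡ 11; y = λ·(0 - 11) - 30 ≡ 30. → (11, 30)

(11, 30)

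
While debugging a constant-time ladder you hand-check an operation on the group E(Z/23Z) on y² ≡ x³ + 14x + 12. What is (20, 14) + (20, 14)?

tangent at (20, 14): λ = (3·20² + 14)/(2·14) ≡ 18/5. 5⁻¹ ≡ 14 (mod 23) since 5·14 = 70 ≡ 1, so λ ≡ 18·14 ≡ 22.
  x = λ² - 20 - 20 = 484 - 40 ≡ 7; y = λ·(20 - 7) - 14 ≡ 19. → (7, 19)

(7, 19)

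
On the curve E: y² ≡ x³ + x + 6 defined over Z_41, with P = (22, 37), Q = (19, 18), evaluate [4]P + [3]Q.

(39, 23)

First 4P:
Repeated addition: build up to 4P.
2P: tangent at (22, 37): λ = (3·22² + 1)/(2·37) ≡ 18/33. 33⁻¹ ≡ 5 (mod 41), so λ ≡ 18·5 ≡ 8.
  x = λ² - 22 - 22 = 64 - 44 ≡ 20; y = λ·(22 - 20) - 37 ≡ 20. → (20, 20)
3P: (20, 20) + (22, 37). λ = (37 - 20)/(22 - 20) ≡ 17/2 mod 41. 2⁻¹ ≡ 21 (mod 41), so λ ≡ 29.
  x = λ² - 20 - 22 = 841 - 42 ≡ 20; y = λ·(20 - 20) - 20 ≡ 21. → (20, 21)
4P: (20, 21) + (22, 37). λ = (37 - 21)/(22 - 20) ≡ 16/2 mod 41. 2⁻¹ ≡ 21 (mod 41), so λ ≡ 8.
  x = λ² - 20 - 22 = 64 - 42 ≡ 22; y = λ·(20 - 22) - 21 ≡ 4. → (22, 4)
4P = (22, 4).
Next 3Q:
Repeated addition: build up to 3Q.
2Q: tangent at (19, 18): λ = (3·19² + 1)/(2·18) ≡ 18/36. 36⁻¹ ≡ 8 (mod 41) since 36·8 = 288 ≡ 1, so λ ≡ 18·8 ≡ 21.
  x = λ² - 19 - 19 = 441 - 38 ≡ 34; y = λ·(19 - 34) - 18 ≡ 36. → (34, 36)
3Q: (34, 36) + (19, 18). λ = (18 - 36)/(19 - 34) ≡ 23/26 mod 41. 26⁻¹ ≡ 30 (mod 41) since 26·30 = 780 ≡ 1, so λ ≡ 34.
  x = λ² - 34 - 19 = 1156 - 53 ≡ 37; y = λ·(34 - 37) - 36 ≡ 26. → (37, 26)
3Q = (37, 26).
Finally 4P + 3Q:
(22, 4) + (37, 26). λ = (26 - 4)/(37 - 22) ≡ 22/15 mod 41. 15⁻¹ ≡ 11 (mod 41), so λ ≡ 37.
  x = λ² - 22 - 37 = 1369 - 59 ≡ 39; y = λ·(22 - 39) - 4 ≡ 23. → (39, 23)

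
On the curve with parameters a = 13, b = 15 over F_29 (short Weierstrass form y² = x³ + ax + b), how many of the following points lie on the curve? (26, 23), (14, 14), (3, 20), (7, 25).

(26, 23): 23² ≡ 7, rhs ≡ 7 → on.
(14, 14): 14² ≡ 22, rhs ≡ 12 → off.
(3, 20): 20² ≡ 23, rhs ≡ 23 → on.
(7, 25): 25² ≡ 16, rhs ≡ 14 → off.

2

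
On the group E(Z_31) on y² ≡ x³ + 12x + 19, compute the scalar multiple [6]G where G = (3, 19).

(6, 11)

Double-and-add on 6 = (110)₂. Start with G = (3, 19) for the leading 1-bit.
double: tangent at (3, 19): λ = (3·3² + 12)/(2·19) ≡ 8/7. 7⁻¹ ≡ 9 (mod 31) since 7·9 = 63 ≡ 1, so λ ≡ 8·9 ≡ 10.
  x = λ² - 3 - 3 = 100 - 6 ≡ 1; y = λ·(3 - 1) - 19 ≡ 1. → (1, 1)
add G: (1, 1) + (3, 19). λ = (19 - 1)/(3 - 1) ≡ 18/2 mod 31. 2⁻¹ ≡ 16 (mod 31), so λ ≡ 9.
  x = λ² - 1 - 3 = 81 - 4 ≡ 15; y = λ·(1 - 15) - 1 ≡ 28. → (15, 28)
double: tangent at (15, 28): λ = (3·15² + 12)/(2·28) ≡ 5/25. 25⁻¹ ≡ 5 (mod 31), so λ ≡ 5·5 ≡ 25.
  x = λ² - 15 - 15 = 625 - 30 ≡ 6; y = λ·(15 - 6) - 28 ≡ 11. → (6, 11)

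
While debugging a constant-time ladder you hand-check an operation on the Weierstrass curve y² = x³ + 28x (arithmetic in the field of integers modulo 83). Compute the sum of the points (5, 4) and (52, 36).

(77, 60)

(5, 4) + (52, 36). λ = (36 - 4)/(52 - 5) ≡ 32/47 mod 83. 47⁻¹ ≡ 53 (mod 83) since 47·53 = 2491 ≡ 1, so λ ≡ 36.
  x = λ² - 5 - 52 = 1296 - 57 ≡ 77; y = λ·(5 - 77) - 4 ≡ 60. → (77, 60)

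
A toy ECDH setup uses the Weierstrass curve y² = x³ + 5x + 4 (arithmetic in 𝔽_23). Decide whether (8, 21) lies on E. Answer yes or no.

y² = 21² ≡ 4; x³ + 5x + 4 = 556 ≡ 4 (mod 23). 4 = 4.

yes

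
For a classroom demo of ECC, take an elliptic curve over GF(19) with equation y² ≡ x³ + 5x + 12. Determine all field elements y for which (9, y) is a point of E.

x³ + 5x + 12 = 786 ≡ 7 (mod 19).
Square roots of 7 mod 19: 8 and 11 (since 8² = 64 ≡ 7).

8, 11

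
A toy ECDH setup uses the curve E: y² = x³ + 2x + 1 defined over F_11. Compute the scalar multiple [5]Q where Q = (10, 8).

Repeated addition: build up to 5Q.
2Q: tangent at (10, 8): λ = (3·10² + 2)/(2·8) ≡ 5/5. 5⁻¹ ≡ 9 (mod 11) since 5·9 = 45 ≡ 1, so λ ≡ 5·9 ≡ 1.
  x = λ² - 10 - 10 = 1 - 20 ≡ 3; y = λ·(10 - 3) - 8 ≡ 10. → (3, 10)
3Q: (3, 10) + (10, 8). λ = (8 - 10)/(10 - 3) ≡ 9/7 mod 11. 7⁻¹ ≡ 8 (mod 11), so λ ≡ 6.
  x = λ² - 3 - 10 = 36 - 13 ≡ 1; y = λ·(3 - 1) - 10 ≡ 2. → (1, 2)
4Q: (1, 2) + (10, 8). λ = (8 - 2)/(10 - 1) ≡ 6/9 mod 11. 9⁻¹ ≡ 5 (mod 11) since 9·5 = 45 ≡ 1, so λ ≡ 8.
  x = λ² - 1 - 10 = 64 - 11 ≡ 9; y = λ·(1 - 9) - 2 ≡ 0. → (9, 0)
5Q: (9, 0) + (10, 8). λ = (8 - 0)/(10 - 9) ≡ 8/1 mod 11. 1⁻¹ ≡ 1 (mod 11), so λ ≡ 8.
  x = λ² - 9 - 10 = 64 - 19 ≡ 1; y = λ·(9 - 1) - 0 ≡ 9. → (1, 9)

(1, 9)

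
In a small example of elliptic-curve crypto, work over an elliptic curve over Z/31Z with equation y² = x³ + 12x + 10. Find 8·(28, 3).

(9, 14)

Write G = (28, 3).
Double-and-add on 8 = (1000)₂. Start with G = (28, 3) for the leading 1-bit.
double: tangent at (28, 3): λ = (3·28² + 12)/(2·3) ≡ 8/6. 6⁻¹ ≡ 26 (mod 31), so λ ≡ 8·26 ≡ 22.
  x = λ² - 28 - 28 = 484 - 56 ≡ 25; y = λ·(28 - 25) - 3 ≡ 1. → (25, 1)
double: tangent at (25, 1): λ = (3·25² + 12)/(2·1) ≡ 27/2. 2⁻¹ ≡ 16 (mod 31), so λ ≡ 27·16 ≡ 29.
  x = λ² - 25 - 25 = 841 - 50 ≡ 16; y = λ·(25 - 16) - 1 ≡ 12. → (16, 12)
double: tangent at (16, 12): λ = (3·16² + 12)/(2·12) ≡ 5/24. 24⁻¹ ≡ 22 (mod 31) since 24·22 = 528 ≡ 1, so λ ≡ 5·22 ≡ 17.
  x = λ² - 16 - 16 = 289 - 32 ≡ 9; y = λ·(16 - 9) - 12 ≡ 14. → (9, 14)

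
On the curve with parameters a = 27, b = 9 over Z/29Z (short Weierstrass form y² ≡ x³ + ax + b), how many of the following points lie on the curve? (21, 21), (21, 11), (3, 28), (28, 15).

2

(21, 21): 21² ≡ 6, rhs ≡ 6 → on.
(21, 11): 11² ≡ 5, rhs ≡ 6 → off.
(3, 28): 28² ≡ 1, rhs ≡ 1 → on.
(28, 15): 15² ≡ 22, rhs ≡ 10 → off.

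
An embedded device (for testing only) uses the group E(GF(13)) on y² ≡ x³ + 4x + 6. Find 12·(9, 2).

Write Q = (9, 2).
Double-and-add on 12 = (1100)₂. Start with Q = (9, 2) for the leading 1-bit.
double: tangent at (9, 2): λ = (3·9² + 4)/(2·2) ≡ 0/4. 4⁻¹ ≡ 10 (mod 13), so λ ≡ 0·10 ≡ 0.
  x = λ² - 9 - 9 = 0 - 18 ≡ 8; y = λ·(9 - 8) - 2 ≡ 11. → (8, 11)
add Q: (8, 11) + (9, 2). λ = (2 - 11)/(9 - 8) ≡ 4/1 mod 13. 1⁻¹ ≡ 1 (mod 13), so λ ≡ 4.
  x = λ² - 8 - 9 = 16 - 17 ≡ 12; y = λ·(8 - 12) - 11 ≡ 12. → (12, 12)
double: tangent at (12, 12): λ = (3·12² + 4)/(2·12) ≡ 7/11. 11⁻¹ ≡ 6 (mod 13) since 11·6 = 66 ≡ 1, so λ ≡ 7·6 ≡ 3.
  x = λ² - 12 - 12 = 9 - 24 ≡ 11; y = λ·(12 - 11) - 12 ≡ 4. → (11, 4)
double: tangent at (11, 4): λ = (3·11² + 4)/(2·4) ≡ 3/8. 8⁻¹ ≡ 5 (mod 13) since 8·5 = 40 ≡ 1, so λ ≡ 3·5 ≡ 2.
  x = λ² - 11 - 11 = 4 - 22 ≡ 8; y = λ·(11 - 8) - 4 ≡ 2. → (8, 2)

(8, 2)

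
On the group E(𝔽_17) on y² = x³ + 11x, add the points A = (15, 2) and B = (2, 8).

(15, 2) + (2, 8). λ = (8 - 2)/(2 - 15) ≡ 6/4 mod 17. 4⁻¹ ≡ 13 (mod 17) since 4·13 = 52 ≡ 1, so λ ≡ 10.
  x = λ² - 15 - 2 = 100 - 17 ≡ 15; y = λ·(15 - 15) - 2 ≡ 15. → (15, 15)

(15, 15)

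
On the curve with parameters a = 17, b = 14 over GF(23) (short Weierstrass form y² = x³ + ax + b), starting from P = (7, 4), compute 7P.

(21, 15)

Repeated addition: build up to 7P.
2P: tangent at (7, 4): λ = (3·7² + 17)/(2·4) ≡ 3/8. 8⁻¹ ≡ 3 (mod 23), so λ ≡ 3·3 ≡ 9.
  x = λ² - 7 - 7 = 81 - 14 ≡ 21; y = λ·(7 - 21) - 4 ≡ 8. → (21, 8)
3P: (21, 8) + (7, 4). λ = (4 - 8)/(7 - 21) ≡ 19/9 mod 23. 9⁻¹ ≡ 18 (mod 23) since 9·18 = 162 ≡ 1, so λ ≡ 20.
  x = λ² - 21 - 7 = 400 - 28 ≡ 4; y = λ·(21 - 4) - 8 ≡ 10. → (4, 10)
4P: (4, 10) + (7, 4). λ = (4 - 10)/(7 - 4) ≡ 17/3 mod 23. 3⁻¹ ≡ 8 (mod 23) since 3·8 = 24 ≡ 1, so λ ≡ 21.
  x = λ² - 4 - 7 = 441 - 11 ≡ 16; y = λ·(4 - 16) - 10 ≡ 14. → (16, 14)
5P: (16, 14) + (7, 4). λ = (4 - 14)/(7 - 16) ≡ 13/14 mod 23. 14⁻¹ ≡ 5 (mod 23) since 14·5 = 70 ≡ 1, so λ ≡ 19.
  x = λ² - 16 - 7 = 361 - 23 ≡ 16; y = λ·(16 - 16) - 14 ≡ 9. → (16, 9)
6P: (16, 9) + (7, 4). λ = (4 - 9)/(7 - 16) ≡ 18/14 mod 23. 14⁻¹ ≡ 5 (mod 23), so λ ≡ 21.
  x = λ² - 16 - 7 = 441 - 23 ≡ 4; y = λ·(16 - 4) - 9 ≡ 13. → (4, 13)
7P: (4, 13) + (7, 4). λ = (4 - 13)/(7 - 4) ≡ 14/3 mod 23. 3⁻¹ ≡ 8 (mod 23), so λ ≡ 20.
  x = λ² - 4 - 7 = 400 - 11 ≡ 21; y = λ·(4 - 21) - 13 ≡ 15. → (21, 15)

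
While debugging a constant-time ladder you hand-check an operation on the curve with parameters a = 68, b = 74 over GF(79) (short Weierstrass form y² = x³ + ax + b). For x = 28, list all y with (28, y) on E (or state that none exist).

x³ + 68x + 74 = 23930 ≡ 72 (mod 79).
Square roots of 72 mod 79: 25 and 54 (since 25² = 625 ≡ 72).

25, 54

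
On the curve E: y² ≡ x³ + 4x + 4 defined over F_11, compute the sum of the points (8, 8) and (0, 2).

(8, 8) + (0, 2). λ = (2 - 8)/(0 - 8) ≡ 5/3 mod 11. 3⁻¹ ≡ 4 (mod 11) since 3·4 = 12 ≡ 1, so λ ≡ 9.
  x = λ² - 8 - 0 = 81 - 8 ≡ 7; y = λ·(8 - 7) - 8 ≡ 1. → (7, 1)

(7, 1)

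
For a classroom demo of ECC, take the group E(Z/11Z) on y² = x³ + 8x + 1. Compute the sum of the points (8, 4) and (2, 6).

(6, 10)

(8, 4) + (2, 6). λ = (6 - 4)/(2 - 8) ≡ 2/5 mod 11. 5⁻¹ ≡ 9 (mod 11) since 5·9 = 45 ≡ 1, so λ ≡ 7.
  x = λ² - 8 - 2 = 49 - 10 ≡ 6; y = λ·(8 - 6) - 4 ≡ 10. → (6, 10)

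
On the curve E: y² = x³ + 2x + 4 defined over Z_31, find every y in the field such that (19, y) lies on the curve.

x³ + 2x + 4 = 6901 ≡ 19 (mod 31).
Square roots of 19 mod 31: 9 and 22 (since 9² = 81 ≡ 19).

9, 22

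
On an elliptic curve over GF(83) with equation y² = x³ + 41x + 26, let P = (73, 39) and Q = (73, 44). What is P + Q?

The two points share x = 73 and their y-coordinates satisfy 39 + 44 ≡ 0 (mod 83), so they are inverses. Their sum is O.

O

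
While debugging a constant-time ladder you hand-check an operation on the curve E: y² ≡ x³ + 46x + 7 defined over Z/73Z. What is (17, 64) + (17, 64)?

tangent at (17, 64): λ = (3·17² + 46)/(2·64) ≡ 37/55. 55⁻¹ ≡ 4 (mod 73) since 55·4 = 220 ≡ 1, so λ ≡ 37·4 ≡ 2.
  x = λ² - 17 - 17 = 4 - 34 ≡ 43; y = λ·(17 - 43) - 64 ≡ 30. → (43, 30)

(43, 30)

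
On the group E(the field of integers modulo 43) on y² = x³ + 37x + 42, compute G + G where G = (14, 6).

tangent at (14, 6): λ = (3·14² + 37)/(2·6) ≡ 23/12. 12⁻¹ ≡ 18 (mod 43), so λ ≡ 23·18 ≡ 27.
  x = λ² - 14 - 14 = 729 - 28 ≡ 13; y = λ·(14 - 13) - 6 ≡ 21. → (13, 21)

(13, 21)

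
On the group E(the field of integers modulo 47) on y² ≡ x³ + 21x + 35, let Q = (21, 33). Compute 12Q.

(22, 10)

Double-and-add on 12 = (1100)₂. Start with Q = (21, 33) for the leading 1-bit.
double: tangent at (21, 33): λ = (3·21² + 21)/(2·33) ≡ 28/19. 19⁻¹ ≡ 5 (mod 47) since 19·5 = 95 ≡ 1, so λ ≡ 28·5 ≡ 46.
  x = λ² - 21 - 21 = 2116 - 42 ≡ 6; y = λ·(21 - 6) - 33 ≡ 46. → (6, 46)
add Q: (6, 46) + (21, 33). λ = (33 - 46)/(21 - 6) ≡ 34/15 mod 47. 15⁻¹ ≡ 22 (mod 47) since 15·22 = 330 ≡ 1, so λ ≡ 43.
  x = λ² - 6 - 21 = 1849 - 27 ≡ 36; y = λ·(6 - 36) - 46 ≡ 27. → (36, 27)
double: tangent at (36, 27): λ = (3·36² + 21)/(2·27) ≡ 8/7. 7⁻¹ ≡ 27 (mod 47), so λ ≡ 8·27 ≡ 28.
  x = λ² - 36 - 36 = 784 - 72 ≡ 7; y = λ·(36 - 7) - 27 ≡ 33. → (7, 33)
double: tangent at (7, 33): λ = (3·7² + 21)/(2·33) ≡ 27/19. 19⁻¹ ≡ 5 (mod 47), so λ ≡ 27·5 ≡ 41.
  x = λ² - 7 - 7 = 1681 - 14 ≡ 22; y = λ·(7 - 22) - 33 ≡ 10. → (22, 10)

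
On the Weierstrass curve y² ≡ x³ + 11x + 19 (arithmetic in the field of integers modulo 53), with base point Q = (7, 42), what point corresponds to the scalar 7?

(29, 33)

Repeated addition: build up to 7Q.
2Q: tangent at (7, 42): λ = (3·7² + 11)/(2·42) ≡ 52/31. 31⁻¹ ≡ 12 (mod 53), so λ ≡ 52·12 ≡ 41.
  x = λ² - 7 - 7 = 1681 - 14 ≡ 24; y = λ·(7 - 24) - 42 ≡ 3. → (24, 3)
3Q: (24, 3) + (7, 42). λ = (42 - 3)/(7 - 24) ≡ 39/36 mod 53. 36⁻¹ ≡ 28 (mod 53), so λ ≡ 32.
  x = λ² - 24 - 7 = 1024 - 31 ≡ 39; y = λ·(24 - 39) - 3 ≡ 47. → (39, 47)
4Q: (39, 47) + (7, 42). λ = (42 - 47)/(7 - 39) ≡ 48/21 mod 53. 21⁻¹ ≡ 48 (mod 53), so λ ≡ 25.
  x = λ² - 39 - 7 = 625 - 46 ≡ 49; y = λ·(39 - 49) - 47 ≡ 21. → (49, 21)
5Q: (49, 21) + (7, 42). λ = (42 - 21)/(7 - 49) ≡ 21/11 mod 53. 11⁻¹ ≡ 29 (mod 53), so λ ≡ 26.
  x = λ² - 49 - 7 = 676 - 56 ≡ 37; y = λ·(49 - 37) - 21 ≡ 26. → (37, 26)
6Q: (37, 26) + (7, 42). λ = (42 - 26)/(7 - 37) ≡ 16/23 mod 53. 23⁻¹ ≡ 30 (mod 53) since 23·30 = 690 ≡ 1, so λ ≡ 3.
  x = λ² - 37 - 7 = 9 - 44 ≡ 18; y = λ·(37 - 18) - 26 ≡ 31. → (18, 31)
7Q: (18, 31) + (7, 42). λ = (42 - 31)/(7 - 18) ≡ 11/42 mod 53. 42⁻¹ ≡ 24 (mod 53), so λ ≡ 52.
  x = λ² - 18 - 7 = 2704 - 25 ≡ 29; y = λ·(18 - 29) - 31 ≡ 33. → (29, 33)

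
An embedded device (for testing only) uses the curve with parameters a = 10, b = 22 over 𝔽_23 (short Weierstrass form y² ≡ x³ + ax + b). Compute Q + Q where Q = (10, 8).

tangent at (10, 8): λ = (3·10² + 10)/(2·8) ≡ 11/16. 16⁻¹ ≡ 13 (mod 23), so λ ≡ 11·13 ≡ 5.
  x = λ² - 10 - 10 = 25 - 20 ≡ 5; y = λ·(10 - 5) - 8 ≡ 17. → (5, 17)

(5, 17)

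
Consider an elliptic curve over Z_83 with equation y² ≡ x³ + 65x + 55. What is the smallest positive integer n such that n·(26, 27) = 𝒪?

2P: tangent at (26, 27): λ = (3·26² + 65)/(2·27) ≡ 18/54. 54⁻¹ ≡ 20 (mod 83) since 54·20 = 1080 ≡ 1, so λ ≡ 18·20 ≡ 28.
  x = λ² - 26 - 26 = 784 - 52 ≡ 68; y = λ·(26 - 68) - 27 ≡ 42. → (68, 42)
3P: (68, 42) + (26, 27). λ = (27 - 42)/(26 - 68) ≡ 68/41 mod 83. 41⁻¹ ≡ 81 (mod 83), so λ ≡ 30.
  x = λ² - 68 - 26 = 900 - 94 ≡ 59; y = λ·(68 - 59) - 42 ≡ 62. → (59, 62)
4P: (59, 62) + (26, 27). λ = (27 - 62)/(26 - 59) ≡ 48/50 mod 83. 50⁻¹ ≡ 5 (mod 83), so λ ≡ 74.
  x = λ² - 59 - 26 = 5476 - 85 ≡ 79; y = λ·(59 - 79) - 62 ≡ 35. → (79, 35)
5P: (79, 35) + (26, 27). λ = (27 - 35)/(26 - 79) ≡ 75/30 mod 83. 30⁻¹ ≡ 36 (mod 83) since 30·36 = 1080 ≡ 1, so λ ≡ 44.
  x = λ² - 79 - 26 = 1936 - 105 ≡ 5; y = λ·(79 - 5) - 35 ≡ 67. → (5, 67)
6P: (5, 67) + (26, 27). λ = (27 - 67)/(26 - 5) ≡ 43/21 mod 83. 21⁻¹ ≡ 4 (mod 83), so λ ≡ 6.
  x = λ² - 5 - 26 = 36 - 31 ≡ 5; y = λ·(5 - 5) - 67 ≡ 16. → (5, 16)
7P: (5, 16) + (26, 27). λ = (27 - 16)/(26 - 5) ≡ 11/21 mod 83. 21⁻¹ ≡ 4 (mod 83) since 21·4 = 84 ≡ 1, so λ ≡ 44.
  x = λ² - 5 - 26 = 1936 - 31 ≡ 79; y = λ·(5 - 79) - 16 ≡ 48. → (79, 48)
8P: (79, 48) + (26, 27). λ = (27 - 48)/(26 - 79) ≡ 62/30 mod 83. 30⁻¹ ≡ 36 (mod 83) since 30·36 = 1080 ≡ 1, so λ ≡ 74.
  x = λ² - 79 - 26 = 5476 - 105 ≡ 59; y = λ·(79 - 59) - 48 ≡ 21. → (59, 21)
9P: (59, 21) + (26, 27). λ = (27 - 21)/(26 - 59) ≡ 6/50 mod 83. 50⁻¹ ≡ 5 (mod 83), so λ ≡ 30.
  x = λ² - 59 - 26 = 900 - 85 ≡ 68; y = λ·(59 - 68) - 21 ≡ 41. → (68, 41)
10P: (68, 41) + (26, 27). λ = (27 - 41)/(26 - 68) ≡ 69/41 mod 83. 41⁻¹ ≡ 81 (mod 83) since 41·81 = 3321 ≡ 1, so λ ≡ 28.
  x = λ² - 68 - 26 = 784 - 94 ≡ 26; y = λ·(68 - 26) - 41 ≡ 56. → (26, 56)
11P: (26, 56) + (26, 27): same x and y₁ ≡ -y₂, so the sum is 𝒪.
11P = 𝒪, so the order is 11.

11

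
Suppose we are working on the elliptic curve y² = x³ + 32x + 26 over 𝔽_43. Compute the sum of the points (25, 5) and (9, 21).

(10, 23)

(25, 5) + (9, 21). λ = (21 - 5)/(9 - 25) ≡ 16/27 mod 43. 27⁻¹ ≡ 8 (mod 43) since 27·8 = 216 ≡ 1, so λ ≡ 42.
  x = λ² - 25 - 9 = 1764 - 34 ≡ 10; y = λ·(25 - 10) - 5 ≡ 23. → (10, 23)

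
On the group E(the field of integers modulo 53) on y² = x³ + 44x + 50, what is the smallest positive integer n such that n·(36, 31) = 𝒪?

8

2P: tangent at (36, 31): λ = (3·36² + 44)/(2·31) ≡ 10/9. 9⁻¹ ≡ 6 (mod 53), so λ ≡ 10·6 ≡ 7.
  x = λ² - 36 - 36 = 49 - 72 ≡ 30; y = λ·(36 - 30) - 31 ≡ 11. → (30, 11)
3P: (30, 11) + (36, 31). λ = (31 - 11)/(36 - 30) ≡ 20/6 mod 53. 6⁻¹ ≡ 9 (mod 53) since 6·9 = 54 ≡ 1, so λ ≡ 21.
  x = λ² - 30 - 36 = 441 - 66 ≡ 4; y = λ·(30 - 4) - 11 ≡ 5. → (4, 5)
4P: (4, 5) + (36, 31). λ = (31 - 5)/(36 - 4) ≡ 26/32 mod 53. 32⁻¹ ≡ 5 (mod 53) since 32·5 = 160 ≡ 1, so λ ≡ 24.
  x = λ² - 4 - 36 = 576 - 40 ≡ 6; y = λ·(4 - 6) - 5 ≡ 0. → (6, 0)
5P: (6, 0) + (36, 31). λ = (31 - 0)/(36 - 6) ≡ 31/30 mod 53. 30⁻¹ ≡ 23 (mod 53) since 30·23 = 690 ≡ 1, so λ ≡ 24.
  x = λ² - 6 - 36 = 576 - 42 ≡ 4; y = λ·(6 - 4) - 0 ≡ 48. → (4, 48)
6P: (4, 48) + (36, 31). λ = (31 - 48)/(36 - 4) ≡ 36/32 mod 53. 32⁻¹ ≡ 5 (mod 53), so λ ≡ 21.
  x = λ² - 4 - 36 = 441 - 40 ≡ 30; y = λ·(4 - 30) - 48 ≡ 42. → (30, 42)
7P: (30, 42) + (36, 31). λ = (31 - 42)/(36 - 30) ≡ 42/6 mod 53. 6⁻¹ ≡ 9 (mod 53) since 6·9 = 54 ≡ 1, so λ ≡ 7.
  x = λ² - 30 - 36 = 49 - 66 ≡ 36; y = λ·(30 - 36) - 42 ≡ 22. → (36, 22)
8P: (36, 22) + (36, 31): same x and y₁ ≡ -y₂, so the sum is 𝒪.
8P = 𝒪, so the order is 8.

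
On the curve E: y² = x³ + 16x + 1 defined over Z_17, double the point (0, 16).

(13, 3)

tangent at (0, 16): λ = (3·0² + 16)/(2·16) ≡ 16/15. 15⁻¹ ≡ 8 (mod 17) since 15·8 = 120 ≡ 1, so λ ≡ 16·8 ≡ 9.
  x = λ² - 0 - 0 = 81 - 0 ≡ 13; y = λ·(0 - 13) - 16 ≡ 3. → (13, 3)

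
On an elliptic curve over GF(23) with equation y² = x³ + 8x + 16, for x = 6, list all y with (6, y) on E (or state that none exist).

x³ + 8x + 16 = 280 ≡ 4 (mod 23).
Square roots of 4 mod 23: 2 and 21 (since 2² = 4 ≡ 4).

2, 21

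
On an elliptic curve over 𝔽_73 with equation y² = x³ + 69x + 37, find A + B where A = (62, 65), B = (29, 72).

(59, 14)

(62, 65) + (29, 72). λ = (72 - 65)/(29 - 62) ≡ 7/40 mod 73. 40⁻¹ ≡ 42 (mod 73), so λ ≡ 2.
  x = λ² - 62 - 29 = 4 - 91 ≡ 59; y = λ·(62 - 59) - 65 ≡ 14. → (59, 14)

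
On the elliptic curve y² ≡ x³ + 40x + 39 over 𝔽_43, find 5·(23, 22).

Write Q = (23, 22).
Repeated addition: build up to 5Q.
2Q: tangent at (23, 22): λ = (3·23² + 40)/(2·22) ≡ 36/1. 1⁻¹ ≡ 1 (mod 43), so λ ≡ 36·1 ≡ 36.
  x = λ² - 23 - 23 = 1296 - 46 ≡ 3; y = λ·(23 - 3) - 22 ≡ 10. → (3, 10)
3Q: (3, 10) + (23, 22). λ = (22 - 10)/(23 - 3) ≡ 12/20 mod 43. 20⁻¹ ≡ 28 (mod 43), so λ ≡ 35.
  x = λ² - 3 - 23 = 1225 - 26 ≡ 38; y = λ·(3 - 38) - 10 ≡ 12. → (38, 12)
4Q: (38, 12) + (23, 22). λ = (22 - 12)/(23 - 38) ≡ 10/28 mod 43. 28⁻¹ ≡ 20 (mod 43) since 28·20 = 560 ≡ 1, so λ ≡ 28.
  x = λ² - 38 - 23 = 784 - 61 ≡ 35; y = λ·(38 - 35) - 12 ≡ 29. → (35, 29)
5Q: (35, 29) + (23, 22). λ = (22 - 29)/(23 - 35) ≡ 36/31 mod 43. 31⁻¹ ≡ 25 (mod 43), so λ ≡ 40.
  x = λ² - 35 - 23 = 1600 - 58 ≡ 37; y = λ·(35 - 37) - 29 ≡ 20. → (37, 20)

(37, 20)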